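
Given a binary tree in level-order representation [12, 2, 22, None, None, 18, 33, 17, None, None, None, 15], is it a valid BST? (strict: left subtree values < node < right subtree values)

Level-order array: [12, 2, 22, None, None, 18, 33, 17, None, None, None, 15]
Validate using subtree bounds (lo, hi): at each node, require lo < value < hi,
then recurse left with hi=value and right with lo=value.
Preorder trace (stopping at first violation):
  at node 12 with bounds (-inf, +inf): OK
  at node 2 with bounds (-inf, 12): OK
  at node 22 with bounds (12, +inf): OK
  at node 18 with bounds (12, 22): OK
  at node 17 with bounds (12, 18): OK
  at node 15 with bounds (12, 17): OK
  at node 33 with bounds (22, +inf): OK
No violation found at any node.
Result: Valid BST


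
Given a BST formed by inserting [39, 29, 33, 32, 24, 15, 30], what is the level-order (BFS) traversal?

Tree insertion order: [39, 29, 33, 32, 24, 15, 30]
Tree (level-order array): [39, 29, None, 24, 33, 15, None, 32, None, None, None, 30]
BFS from the root, enqueuing left then right child of each popped node:
  queue [39] -> pop 39, enqueue [29], visited so far: [39]
  queue [29] -> pop 29, enqueue [24, 33], visited so far: [39, 29]
  queue [24, 33] -> pop 24, enqueue [15], visited so far: [39, 29, 24]
  queue [33, 15] -> pop 33, enqueue [32], visited so far: [39, 29, 24, 33]
  queue [15, 32] -> pop 15, enqueue [none], visited so far: [39, 29, 24, 33, 15]
  queue [32] -> pop 32, enqueue [30], visited so far: [39, 29, 24, 33, 15, 32]
  queue [30] -> pop 30, enqueue [none], visited so far: [39, 29, 24, 33, 15, 32, 30]
Result: [39, 29, 24, 33, 15, 32, 30]


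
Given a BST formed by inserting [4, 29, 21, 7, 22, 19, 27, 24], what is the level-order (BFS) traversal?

Tree insertion order: [4, 29, 21, 7, 22, 19, 27, 24]
Tree (level-order array): [4, None, 29, 21, None, 7, 22, None, 19, None, 27, None, None, 24]
BFS from the root, enqueuing left then right child of each popped node:
  queue [4] -> pop 4, enqueue [29], visited so far: [4]
  queue [29] -> pop 29, enqueue [21], visited so far: [4, 29]
  queue [21] -> pop 21, enqueue [7, 22], visited so far: [4, 29, 21]
  queue [7, 22] -> pop 7, enqueue [19], visited so far: [4, 29, 21, 7]
  queue [22, 19] -> pop 22, enqueue [27], visited so far: [4, 29, 21, 7, 22]
  queue [19, 27] -> pop 19, enqueue [none], visited so far: [4, 29, 21, 7, 22, 19]
  queue [27] -> pop 27, enqueue [24], visited so far: [4, 29, 21, 7, 22, 19, 27]
  queue [24] -> pop 24, enqueue [none], visited so far: [4, 29, 21, 7, 22, 19, 27, 24]
Result: [4, 29, 21, 7, 22, 19, 27, 24]


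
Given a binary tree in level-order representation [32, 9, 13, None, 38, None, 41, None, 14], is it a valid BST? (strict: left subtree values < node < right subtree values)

Level-order array: [32, 9, 13, None, 38, None, 41, None, 14]
Validate using subtree bounds (lo, hi): at each node, require lo < value < hi,
then recurse left with hi=value and right with lo=value.
Preorder trace (stopping at first violation):
  at node 32 with bounds (-inf, +inf): OK
  at node 9 with bounds (-inf, 32): OK
  at node 38 with bounds (9, 32): VIOLATION
Node 38 violates its bound: not (9 < 38 < 32).
Result: Not a valid BST


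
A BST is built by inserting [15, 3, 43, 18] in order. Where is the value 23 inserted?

Starting tree (level order): [15, 3, 43, None, None, 18]
Insertion path: 15 -> 43 -> 18
Result: insert 23 as right child of 18
Final tree (level order): [15, 3, 43, None, None, 18, None, None, 23]


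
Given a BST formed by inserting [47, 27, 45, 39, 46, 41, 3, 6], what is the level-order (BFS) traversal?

Tree insertion order: [47, 27, 45, 39, 46, 41, 3, 6]
Tree (level-order array): [47, 27, None, 3, 45, None, 6, 39, 46, None, None, None, 41]
BFS from the root, enqueuing left then right child of each popped node:
  queue [47] -> pop 47, enqueue [27], visited so far: [47]
  queue [27] -> pop 27, enqueue [3, 45], visited so far: [47, 27]
  queue [3, 45] -> pop 3, enqueue [6], visited so far: [47, 27, 3]
  queue [45, 6] -> pop 45, enqueue [39, 46], visited so far: [47, 27, 3, 45]
  queue [6, 39, 46] -> pop 6, enqueue [none], visited so far: [47, 27, 3, 45, 6]
  queue [39, 46] -> pop 39, enqueue [41], visited so far: [47, 27, 3, 45, 6, 39]
  queue [46, 41] -> pop 46, enqueue [none], visited so far: [47, 27, 3, 45, 6, 39, 46]
  queue [41] -> pop 41, enqueue [none], visited so far: [47, 27, 3, 45, 6, 39, 46, 41]
Result: [47, 27, 3, 45, 6, 39, 46, 41]


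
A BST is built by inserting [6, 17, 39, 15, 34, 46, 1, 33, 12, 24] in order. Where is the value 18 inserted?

Starting tree (level order): [6, 1, 17, None, None, 15, 39, 12, None, 34, 46, None, None, 33, None, None, None, 24]
Insertion path: 6 -> 17 -> 39 -> 34 -> 33 -> 24
Result: insert 18 as left child of 24
Final tree (level order): [6, 1, 17, None, None, 15, 39, 12, None, 34, 46, None, None, 33, None, None, None, 24, None, 18]


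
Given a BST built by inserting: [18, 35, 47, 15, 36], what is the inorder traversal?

Tree insertion order: [18, 35, 47, 15, 36]
Tree (level-order array): [18, 15, 35, None, None, None, 47, 36]
Inorder traversal: [15, 18, 35, 36, 47]


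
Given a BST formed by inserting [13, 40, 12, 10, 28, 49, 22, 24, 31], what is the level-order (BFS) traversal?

Tree insertion order: [13, 40, 12, 10, 28, 49, 22, 24, 31]
Tree (level-order array): [13, 12, 40, 10, None, 28, 49, None, None, 22, 31, None, None, None, 24]
BFS from the root, enqueuing left then right child of each popped node:
  queue [13] -> pop 13, enqueue [12, 40], visited so far: [13]
  queue [12, 40] -> pop 12, enqueue [10], visited so far: [13, 12]
  queue [40, 10] -> pop 40, enqueue [28, 49], visited so far: [13, 12, 40]
  queue [10, 28, 49] -> pop 10, enqueue [none], visited so far: [13, 12, 40, 10]
  queue [28, 49] -> pop 28, enqueue [22, 31], visited so far: [13, 12, 40, 10, 28]
  queue [49, 22, 31] -> pop 49, enqueue [none], visited so far: [13, 12, 40, 10, 28, 49]
  queue [22, 31] -> pop 22, enqueue [24], visited so far: [13, 12, 40, 10, 28, 49, 22]
  queue [31, 24] -> pop 31, enqueue [none], visited so far: [13, 12, 40, 10, 28, 49, 22, 31]
  queue [24] -> pop 24, enqueue [none], visited so far: [13, 12, 40, 10, 28, 49, 22, 31, 24]
Result: [13, 12, 40, 10, 28, 49, 22, 31, 24]


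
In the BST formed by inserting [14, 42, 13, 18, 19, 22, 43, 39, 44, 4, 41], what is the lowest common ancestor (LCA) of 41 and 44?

Tree insertion order: [14, 42, 13, 18, 19, 22, 43, 39, 44, 4, 41]
Tree (level-order array): [14, 13, 42, 4, None, 18, 43, None, None, None, 19, None, 44, None, 22, None, None, None, 39, None, 41]
In a BST, the LCA of p=41, q=44 is the first node v on the
root-to-leaf path with p <= v <= q (go left if both < v, right if both > v).
Walk from root:
  at 14: both 41 and 44 > 14, go right
  at 42: 41 <= 42 <= 44, this is the LCA
LCA = 42


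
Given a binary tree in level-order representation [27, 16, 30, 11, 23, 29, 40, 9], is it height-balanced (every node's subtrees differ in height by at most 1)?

Tree (level-order array): [27, 16, 30, 11, 23, 29, 40, 9]
Definition: a tree is height-balanced if, at every node, |h(left) - h(right)| <= 1 (empty subtree has height -1).
Bottom-up per-node check:
  node 9: h_left=-1, h_right=-1, diff=0 [OK], height=0
  node 11: h_left=0, h_right=-1, diff=1 [OK], height=1
  node 23: h_left=-1, h_right=-1, diff=0 [OK], height=0
  node 16: h_left=1, h_right=0, diff=1 [OK], height=2
  node 29: h_left=-1, h_right=-1, diff=0 [OK], height=0
  node 40: h_left=-1, h_right=-1, diff=0 [OK], height=0
  node 30: h_left=0, h_right=0, diff=0 [OK], height=1
  node 27: h_left=2, h_right=1, diff=1 [OK], height=3
All nodes satisfy the balance condition.
Result: Balanced


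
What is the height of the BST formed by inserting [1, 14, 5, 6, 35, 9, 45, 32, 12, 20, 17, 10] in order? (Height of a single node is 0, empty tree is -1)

Insertion order: [1, 14, 5, 6, 35, 9, 45, 32, 12, 20, 17, 10]
Tree (level-order array): [1, None, 14, 5, 35, None, 6, 32, 45, None, 9, 20, None, None, None, None, 12, 17, None, 10]
Compute height bottom-up (empty subtree = -1):
  height(10) = 1 + max(-1, -1) = 0
  height(12) = 1 + max(0, -1) = 1
  height(9) = 1 + max(-1, 1) = 2
  height(6) = 1 + max(-1, 2) = 3
  height(5) = 1 + max(-1, 3) = 4
  height(17) = 1 + max(-1, -1) = 0
  height(20) = 1 + max(0, -1) = 1
  height(32) = 1 + max(1, -1) = 2
  height(45) = 1 + max(-1, -1) = 0
  height(35) = 1 + max(2, 0) = 3
  height(14) = 1 + max(4, 3) = 5
  height(1) = 1 + max(-1, 5) = 6
Height = 6


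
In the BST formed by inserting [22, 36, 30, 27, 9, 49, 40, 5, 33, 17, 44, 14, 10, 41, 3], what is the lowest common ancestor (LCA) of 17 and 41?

Tree insertion order: [22, 36, 30, 27, 9, 49, 40, 5, 33, 17, 44, 14, 10, 41, 3]
Tree (level-order array): [22, 9, 36, 5, 17, 30, 49, 3, None, 14, None, 27, 33, 40, None, None, None, 10, None, None, None, None, None, None, 44, None, None, 41]
In a BST, the LCA of p=17, q=41 is the first node v on the
root-to-leaf path with p <= v <= q (go left if both < v, right if both > v).
Walk from root:
  at 22: 17 <= 22 <= 41, this is the LCA
LCA = 22


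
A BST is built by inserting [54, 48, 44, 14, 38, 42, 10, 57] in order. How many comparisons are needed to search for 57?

Search path for 57: 54 -> 57
Found: True
Comparisons: 2


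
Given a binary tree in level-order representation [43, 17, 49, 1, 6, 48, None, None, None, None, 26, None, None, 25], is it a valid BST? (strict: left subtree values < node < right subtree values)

Level-order array: [43, 17, 49, 1, 6, 48, None, None, None, None, 26, None, None, 25]
Validate using subtree bounds (lo, hi): at each node, require lo < value < hi,
then recurse left with hi=value and right with lo=value.
Preorder trace (stopping at first violation):
  at node 43 with bounds (-inf, +inf): OK
  at node 17 with bounds (-inf, 43): OK
  at node 1 with bounds (-inf, 17): OK
  at node 6 with bounds (17, 43): VIOLATION
Node 6 violates its bound: not (17 < 6 < 43).
Result: Not a valid BST


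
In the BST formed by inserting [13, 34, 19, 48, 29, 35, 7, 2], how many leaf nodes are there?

Tree built from: [13, 34, 19, 48, 29, 35, 7, 2]
Tree (level-order array): [13, 7, 34, 2, None, 19, 48, None, None, None, 29, 35]
Rule: A leaf has 0 children.
Per-node child counts:
  node 13: 2 child(ren)
  node 7: 1 child(ren)
  node 2: 0 child(ren)
  node 34: 2 child(ren)
  node 19: 1 child(ren)
  node 29: 0 child(ren)
  node 48: 1 child(ren)
  node 35: 0 child(ren)
Matching nodes: [2, 29, 35]
Count of leaf nodes: 3


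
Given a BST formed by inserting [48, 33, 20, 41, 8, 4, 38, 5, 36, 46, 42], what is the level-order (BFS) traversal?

Tree insertion order: [48, 33, 20, 41, 8, 4, 38, 5, 36, 46, 42]
Tree (level-order array): [48, 33, None, 20, 41, 8, None, 38, 46, 4, None, 36, None, 42, None, None, 5]
BFS from the root, enqueuing left then right child of each popped node:
  queue [48] -> pop 48, enqueue [33], visited so far: [48]
  queue [33] -> pop 33, enqueue [20, 41], visited so far: [48, 33]
  queue [20, 41] -> pop 20, enqueue [8], visited so far: [48, 33, 20]
  queue [41, 8] -> pop 41, enqueue [38, 46], visited so far: [48, 33, 20, 41]
  queue [8, 38, 46] -> pop 8, enqueue [4], visited so far: [48, 33, 20, 41, 8]
  queue [38, 46, 4] -> pop 38, enqueue [36], visited so far: [48, 33, 20, 41, 8, 38]
  queue [46, 4, 36] -> pop 46, enqueue [42], visited so far: [48, 33, 20, 41, 8, 38, 46]
  queue [4, 36, 42] -> pop 4, enqueue [5], visited so far: [48, 33, 20, 41, 8, 38, 46, 4]
  queue [36, 42, 5] -> pop 36, enqueue [none], visited so far: [48, 33, 20, 41, 8, 38, 46, 4, 36]
  queue [42, 5] -> pop 42, enqueue [none], visited so far: [48, 33, 20, 41, 8, 38, 46, 4, 36, 42]
  queue [5] -> pop 5, enqueue [none], visited so far: [48, 33, 20, 41, 8, 38, 46, 4, 36, 42, 5]
Result: [48, 33, 20, 41, 8, 38, 46, 4, 36, 42, 5]


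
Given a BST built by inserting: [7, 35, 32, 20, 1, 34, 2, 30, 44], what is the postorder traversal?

Tree insertion order: [7, 35, 32, 20, 1, 34, 2, 30, 44]
Tree (level-order array): [7, 1, 35, None, 2, 32, 44, None, None, 20, 34, None, None, None, 30]
Postorder traversal: [2, 1, 30, 20, 34, 32, 44, 35, 7]


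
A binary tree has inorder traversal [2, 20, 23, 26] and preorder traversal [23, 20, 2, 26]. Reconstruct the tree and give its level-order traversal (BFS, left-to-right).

Inorder:  [2, 20, 23, 26]
Preorder: [23, 20, 2, 26]
Algorithm: preorder visits root first, so consume preorder in order;
for each root, split the current inorder slice at that value into
left-subtree inorder and right-subtree inorder, then recurse.
Recursive splits:
  root=23; inorder splits into left=[2, 20], right=[26]
  root=20; inorder splits into left=[2], right=[]
  root=2; inorder splits into left=[], right=[]
  root=26; inorder splits into left=[], right=[]
Reconstructed level-order: [23, 20, 26, 2]


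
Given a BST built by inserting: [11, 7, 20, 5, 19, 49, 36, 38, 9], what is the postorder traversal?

Tree insertion order: [11, 7, 20, 5, 19, 49, 36, 38, 9]
Tree (level-order array): [11, 7, 20, 5, 9, 19, 49, None, None, None, None, None, None, 36, None, None, 38]
Postorder traversal: [5, 9, 7, 19, 38, 36, 49, 20, 11]


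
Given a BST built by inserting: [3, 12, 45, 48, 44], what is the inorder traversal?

Tree insertion order: [3, 12, 45, 48, 44]
Tree (level-order array): [3, None, 12, None, 45, 44, 48]
Inorder traversal: [3, 12, 44, 45, 48]


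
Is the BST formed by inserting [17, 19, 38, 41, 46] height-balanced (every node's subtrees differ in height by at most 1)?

Tree (level-order array): [17, None, 19, None, 38, None, 41, None, 46]
Definition: a tree is height-balanced if, at every node, |h(left) - h(right)| <= 1 (empty subtree has height -1).
Bottom-up per-node check:
  node 46: h_left=-1, h_right=-1, diff=0 [OK], height=0
  node 41: h_left=-1, h_right=0, diff=1 [OK], height=1
  node 38: h_left=-1, h_right=1, diff=2 [FAIL (|-1-1|=2 > 1)], height=2
  node 19: h_left=-1, h_right=2, diff=3 [FAIL (|-1-2|=3 > 1)], height=3
  node 17: h_left=-1, h_right=3, diff=4 [FAIL (|-1-3|=4 > 1)], height=4
Node 38 violates the condition: |-1 - 1| = 2 > 1.
Result: Not balanced


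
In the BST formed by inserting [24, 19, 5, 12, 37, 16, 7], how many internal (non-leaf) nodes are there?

Tree built from: [24, 19, 5, 12, 37, 16, 7]
Tree (level-order array): [24, 19, 37, 5, None, None, None, None, 12, 7, 16]
Rule: An internal node has at least one child.
Per-node child counts:
  node 24: 2 child(ren)
  node 19: 1 child(ren)
  node 5: 1 child(ren)
  node 12: 2 child(ren)
  node 7: 0 child(ren)
  node 16: 0 child(ren)
  node 37: 0 child(ren)
Matching nodes: [24, 19, 5, 12]
Count of internal (non-leaf) nodes: 4


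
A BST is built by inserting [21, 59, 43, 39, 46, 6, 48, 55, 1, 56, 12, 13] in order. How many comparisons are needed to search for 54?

Search path for 54: 21 -> 59 -> 43 -> 46 -> 48 -> 55
Found: False
Comparisons: 6


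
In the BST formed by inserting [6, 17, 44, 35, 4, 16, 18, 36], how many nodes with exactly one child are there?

Tree built from: [6, 17, 44, 35, 4, 16, 18, 36]
Tree (level-order array): [6, 4, 17, None, None, 16, 44, None, None, 35, None, 18, 36]
Rule: These are nodes with exactly 1 non-null child.
Per-node child counts:
  node 6: 2 child(ren)
  node 4: 0 child(ren)
  node 17: 2 child(ren)
  node 16: 0 child(ren)
  node 44: 1 child(ren)
  node 35: 2 child(ren)
  node 18: 0 child(ren)
  node 36: 0 child(ren)
Matching nodes: [44]
Count of nodes with exactly one child: 1


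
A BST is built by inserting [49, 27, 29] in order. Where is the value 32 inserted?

Starting tree (level order): [49, 27, None, None, 29]
Insertion path: 49 -> 27 -> 29
Result: insert 32 as right child of 29
Final tree (level order): [49, 27, None, None, 29, None, 32]


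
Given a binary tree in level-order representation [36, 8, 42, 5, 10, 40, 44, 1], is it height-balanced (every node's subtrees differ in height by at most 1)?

Tree (level-order array): [36, 8, 42, 5, 10, 40, 44, 1]
Definition: a tree is height-balanced if, at every node, |h(left) - h(right)| <= 1 (empty subtree has height -1).
Bottom-up per-node check:
  node 1: h_left=-1, h_right=-1, diff=0 [OK], height=0
  node 5: h_left=0, h_right=-1, diff=1 [OK], height=1
  node 10: h_left=-1, h_right=-1, diff=0 [OK], height=0
  node 8: h_left=1, h_right=0, diff=1 [OK], height=2
  node 40: h_left=-1, h_right=-1, diff=0 [OK], height=0
  node 44: h_left=-1, h_right=-1, diff=0 [OK], height=0
  node 42: h_left=0, h_right=0, diff=0 [OK], height=1
  node 36: h_left=2, h_right=1, diff=1 [OK], height=3
All nodes satisfy the balance condition.
Result: Balanced


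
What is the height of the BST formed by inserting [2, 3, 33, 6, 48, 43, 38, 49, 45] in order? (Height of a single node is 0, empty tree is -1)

Insertion order: [2, 3, 33, 6, 48, 43, 38, 49, 45]
Tree (level-order array): [2, None, 3, None, 33, 6, 48, None, None, 43, 49, 38, 45]
Compute height bottom-up (empty subtree = -1):
  height(6) = 1 + max(-1, -1) = 0
  height(38) = 1 + max(-1, -1) = 0
  height(45) = 1 + max(-1, -1) = 0
  height(43) = 1 + max(0, 0) = 1
  height(49) = 1 + max(-1, -1) = 0
  height(48) = 1 + max(1, 0) = 2
  height(33) = 1 + max(0, 2) = 3
  height(3) = 1 + max(-1, 3) = 4
  height(2) = 1 + max(-1, 4) = 5
Height = 5


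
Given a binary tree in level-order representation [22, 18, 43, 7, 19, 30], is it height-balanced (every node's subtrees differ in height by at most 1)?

Tree (level-order array): [22, 18, 43, 7, 19, 30]
Definition: a tree is height-balanced if, at every node, |h(left) - h(right)| <= 1 (empty subtree has height -1).
Bottom-up per-node check:
  node 7: h_left=-1, h_right=-1, diff=0 [OK], height=0
  node 19: h_left=-1, h_right=-1, diff=0 [OK], height=0
  node 18: h_left=0, h_right=0, diff=0 [OK], height=1
  node 30: h_left=-1, h_right=-1, diff=0 [OK], height=0
  node 43: h_left=0, h_right=-1, diff=1 [OK], height=1
  node 22: h_left=1, h_right=1, diff=0 [OK], height=2
All nodes satisfy the balance condition.
Result: Balanced


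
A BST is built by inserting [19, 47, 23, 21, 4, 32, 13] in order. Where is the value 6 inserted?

Starting tree (level order): [19, 4, 47, None, 13, 23, None, None, None, 21, 32]
Insertion path: 19 -> 4 -> 13
Result: insert 6 as left child of 13
Final tree (level order): [19, 4, 47, None, 13, 23, None, 6, None, 21, 32]


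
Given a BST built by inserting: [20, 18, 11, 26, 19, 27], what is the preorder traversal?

Tree insertion order: [20, 18, 11, 26, 19, 27]
Tree (level-order array): [20, 18, 26, 11, 19, None, 27]
Preorder traversal: [20, 18, 11, 19, 26, 27]


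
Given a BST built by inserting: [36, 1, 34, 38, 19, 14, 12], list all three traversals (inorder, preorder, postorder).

Tree insertion order: [36, 1, 34, 38, 19, 14, 12]
Tree (level-order array): [36, 1, 38, None, 34, None, None, 19, None, 14, None, 12]
Inorder (L, root, R): [1, 12, 14, 19, 34, 36, 38]
Preorder (root, L, R): [36, 1, 34, 19, 14, 12, 38]
Postorder (L, R, root): [12, 14, 19, 34, 1, 38, 36]


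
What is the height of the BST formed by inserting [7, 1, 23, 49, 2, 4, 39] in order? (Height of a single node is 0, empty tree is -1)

Insertion order: [7, 1, 23, 49, 2, 4, 39]
Tree (level-order array): [7, 1, 23, None, 2, None, 49, None, 4, 39]
Compute height bottom-up (empty subtree = -1):
  height(4) = 1 + max(-1, -1) = 0
  height(2) = 1 + max(-1, 0) = 1
  height(1) = 1 + max(-1, 1) = 2
  height(39) = 1 + max(-1, -1) = 0
  height(49) = 1 + max(0, -1) = 1
  height(23) = 1 + max(-1, 1) = 2
  height(7) = 1 + max(2, 2) = 3
Height = 3


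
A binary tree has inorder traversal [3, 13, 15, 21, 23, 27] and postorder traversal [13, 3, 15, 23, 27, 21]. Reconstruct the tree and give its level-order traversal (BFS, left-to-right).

Inorder:   [3, 13, 15, 21, 23, 27]
Postorder: [13, 3, 15, 23, 27, 21]
Algorithm: postorder visits root last, so walk postorder right-to-left;
each value is the root of the current inorder slice — split it at that
value, recurse on the right subtree first, then the left.
Recursive splits:
  root=21; inorder splits into left=[3, 13, 15], right=[23, 27]
  root=27; inorder splits into left=[23], right=[]
  root=23; inorder splits into left=[], right=[]
  root=15; inorder splits into left=[3, 13], right=[]
  root=3; inorder splits into left=[], right=[13]
  root=13; inorder splits into left=[], right=[]
Reconstructed level-order: [21, 15, 27, 3, 23, 13]


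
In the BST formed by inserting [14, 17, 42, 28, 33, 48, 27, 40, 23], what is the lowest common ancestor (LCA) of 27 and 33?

Tree insertion order: [14, 17, 42, 28, 33, 48, 27, 40, 23]
Tree (level-order array): [14, None, 17, None, 42, 28, 48, 27, 33, None, None, 23, None, None, 40]
In a BST, the LCA of p=27, q=33 is the first node v on the
root-to-leaf path with p <= v <= q (go left if both < v, right if both > v).
Walk from root:
  at 14: both 27 and 33 > 14, go right
  at 17: both 27 and 33 > 17, go right
  at 42: both 27 and 33 < 42, go left
  at 28: 27 <= 28 <= 33, this is the LCA
LCA = 28


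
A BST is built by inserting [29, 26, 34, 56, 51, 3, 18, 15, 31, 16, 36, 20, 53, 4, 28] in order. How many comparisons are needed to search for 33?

Search path for 33: 29 -> 34 -> 31
Found: False
Comparisons: 3


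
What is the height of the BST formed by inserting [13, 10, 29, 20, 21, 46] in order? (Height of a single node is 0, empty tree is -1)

Insertion order: [13, 10, 29, 20, 21, 46]
Tree (level-order array): [13, 10, 29, None, None, 20, 46, None, 21]
Compute height bottom-up (empty subtree = -1):
  height(10) = 1 + max(-1, -1) = 0
  height(21) = 1 + max(-1, -1) = 0
  height(20) = 1 + max(-1, 0) = 1
  height(46) = 1 + max(-1, -1) = 0
  height(29) = 1 + max(1, 0) = 2
  height(13) = 1 + max(0, 2) = 3
Height = 3


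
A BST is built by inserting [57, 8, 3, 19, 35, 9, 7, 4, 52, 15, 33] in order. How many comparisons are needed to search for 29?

Search path for 29: 57 -> 8 -> 19 -> 35 -> 33
Found: False
Comparisons: 5


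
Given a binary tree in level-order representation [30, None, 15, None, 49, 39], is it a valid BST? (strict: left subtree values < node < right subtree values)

Level-order array: [30, None, 15, None, 49, 39]
Validate using subtree bounds (lo, hi): at each node, require lo < value < hi,
then recurse left with hi=value and right with lo=value.
Preorder trace (stopping at first violation):
  at node 30 with bounds (-inf, +inf): OK
  at node 15 with bounds (30, +inf): VIOLATION
Node 15 violates its bound: not (30 < 15 < +inf).
Result: Not a valid BST


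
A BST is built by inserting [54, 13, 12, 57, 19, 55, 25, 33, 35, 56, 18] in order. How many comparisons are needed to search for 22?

Search path for 22: 54 -> 13 -> 19 -> 25
Found: False
Comparisons: 4


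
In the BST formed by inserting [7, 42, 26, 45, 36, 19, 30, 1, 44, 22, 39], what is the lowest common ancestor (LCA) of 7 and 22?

Tree insertion order: [7, 42, 26, 45, 36, 19, 30, 1, 44, 22, 39]
Tree (level-order array): [7, 1, 42, None, None, 26, 45, 19, 36, 44, None, None, 22, 30, 39]
In a BST, the LCA of p=7, q=22 is the first node v on the
root-to-leaf path with p <= v <= q (go left if both < v, right if both > v).
Walk from root:
  at 7: 7 <= 7 <= 22, this is the LCA
LCA = 7


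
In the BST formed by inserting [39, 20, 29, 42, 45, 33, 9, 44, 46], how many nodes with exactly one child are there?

Tree built from: [39, 20, 29, 42, 45, 33, 9, 44, 46]
Tree (level-order array): [39, 20, 42, 9, 29, None, 45, None, None, None, 33, 44, 46]
Rule: These are nodes with exactly 1 non-null child.
Per-node child counts:
  node 39: 2 child(ren)
  node 20: 2 child(ren)
  node 9: 0 child(ren)
  node 29: 1 child(ren)
  node 33: 0 child(ren)
  node 42: 1 child(ren)
  node 45: 2 child(ren)
  node 44: 0 child(ren)
  node 46: 0 child(ren)
Matching nodes: [29, 42]
Count of nodes with exactly one child: 2


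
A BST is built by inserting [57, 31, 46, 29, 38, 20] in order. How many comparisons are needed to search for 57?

Search path for 57: 57
Found: True
Comparisons: 1


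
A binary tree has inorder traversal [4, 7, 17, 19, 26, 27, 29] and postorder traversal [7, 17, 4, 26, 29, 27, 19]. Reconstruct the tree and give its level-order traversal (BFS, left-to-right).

Inorder:   [4, 7, 17, 19, 26, 27, 29]
Postorder: [7, 17, 4, 26, 29, 27, 19]
Algorithm: postorder visits root last, so walk postorder right-to-left;
each value is the root of the current inorder slice — split it at that
value, recurse on the right subtree first, then the left.
Recursive splits:
  root=19; inorder splits into left=[4, 7, 17], right=[26, 27, 29]
  root=27; inorder splits into left=[26], right=[29]
  root=29; inorder splits into left=[], right=[]
  root=26; inorder splits into left=[], right=[]
  root=4; inorder splits into left=[], right=[7, 17]
  root=17; inorder splits into left=[7], right=[]
  root=7; inorder splits into left=[], right=[]
Reconstructed level-order: [19, 4, 27, 17, 26, 29, 7]


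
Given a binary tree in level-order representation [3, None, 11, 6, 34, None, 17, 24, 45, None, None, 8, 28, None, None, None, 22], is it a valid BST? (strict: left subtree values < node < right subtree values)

Level-order array: [3, None, 11, 6, 34, None, 17, 24, 45, None, None, 8, 28, None, None, None, 22]
Validate using subtree bounds (lo, hi): at each node, require lo < value < hi,
then recurse left with hi=value and right with lo=value.
Preorder trace (stopping at first violation):
  at node 3 with bounds (-inf, +inf): OK
  at node 11 with bounds (3, +inf): OK
  at node 6 with bounds (3, 11): OK
  at node 17 with bounds (6, 11): VIOLATION
Node 17 violates its bound: not (6 < 17 < 11).
Result: Not a valid BST


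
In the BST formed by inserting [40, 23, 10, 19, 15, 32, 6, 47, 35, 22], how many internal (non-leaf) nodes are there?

Tree built from: [40, 23, 10, 19, 15, 32, 6, 47, 35, 22]
Tree (level-order array): [40, 23, 47, 10, 32, None, None, 6, 19, None, 35, None, None, 15, 22]
Rule: An internal node has at least one child.
Per-node child counts:
  node 40: 2 child(ren)
  node 23: 2 child(ren)
  node 10: 2 child(ren)
  node 6: 0 child(ren)
  node 19: 2 child(ren)
  node 15: 0 child(ren)
  node 22: 0 child(ren)
  node 32: 1 child(ren)
  node 35: 0 child(ren)
  node 47: 0 child(ren)
Matching nodes: [40, 23, 10, 19, 32]
Count of internal (non-leaf) nodes: 5


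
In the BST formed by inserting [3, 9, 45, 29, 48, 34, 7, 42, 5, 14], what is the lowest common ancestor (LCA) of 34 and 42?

Tree insertion order: [3, 9, 45, 29, 48, 34, 7, 42, 5, 14]
Tree (level-order array): [3, None, 9, 7, 45, 5, None, 29, 48, None, None, 14, 34, None, None, None, None, None, 42]
In a BST, the LCA of p=34, q=42 is the first node v on the
root-to-leaf path with p <= v <= q (go left if both < v, right if both > v).
Walk from root:
  at 3: both 34 and 42 > 3, go right
  at 9: both 34 and 42 > 9, go right
  at 45: both 34 and 42 < 45, go left
  at 29: both 34 and 42 > 29, go right
  at 34: 34 <= 34 <= 42, this is the LCA
LCA = 34


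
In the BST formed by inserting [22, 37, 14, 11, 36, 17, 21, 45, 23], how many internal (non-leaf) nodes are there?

Tree built from: [22, 37, 14, 11, 36, 17, 21, 45, 23]
Tree (level-order array): [22, 14, 37, 11, 17, 36, 45, None, None, None, 21, 23]
Rule: An internal node has at least one child.
Per-node child counts:
  node 22: 2 child(ren)
  node 14: 2 child(ren)
  node 11: 0 child(ren)
  node 17: 1 child(ren)
  node 21: 0 child(ren)
  node 37: 2 child(ren)
  node 36: 1 child(ren)
  node 23: 0 child(ren)
  node 45: 0 child(ren)
Matching nodes: [22, 14, 17, 37, 36]
Count of internal (non-leaf) nodes: 5


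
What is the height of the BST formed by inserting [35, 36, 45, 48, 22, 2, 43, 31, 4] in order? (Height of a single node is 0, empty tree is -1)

Insertion order: [35, 36, 45, 48, 22, 2, 43, 31, 4]
Tree (level-order array): [35, 22, 36, 2, 31, None, 45, None, 4, None, None, 43, 48]
Compute height bottom-up (empty subtree = -1):
  height(4) = 1 + max(-1, -1) = 0
  height(2) = 1 + max(-1, 0) = 1
  height(31) = 1 + max(-1, -1) = 0
  height(22) = 1 + max(1, 0) = 2
  height(43) = 1 + max(-1, -1) = 0
  height(48) = 1 + max(-1, -1) = 0
  height(45) = 1 + max(0, 0) = 1
  height(36) = 1 + max(-1, 1) = 2
  height(35) = 1 + max(2, 2) = 3
Height = 3


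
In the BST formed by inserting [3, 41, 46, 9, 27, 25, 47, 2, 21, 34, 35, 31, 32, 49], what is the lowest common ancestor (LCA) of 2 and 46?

Tree insertion order: [3, 41, 46, 9, 27, 25, 47, 2, 21, 34, 35, 31, 32, 49]
Tree (level-order array): [3, 2, 41, None, None, 9, 46, None, 27, None, 47, 25, 34, None, 49, 21, None, 31, 35, None, None, None, None, None, 32]
In a BST, the LCA of p=2, q=46 is the first node v on the
root-to-leaf path with p <= v <= q (go left if both < v, right if both > v).
Walk from root:
  at 3: 2 <= 3 <= 46, this is the LCA
LCA = 3


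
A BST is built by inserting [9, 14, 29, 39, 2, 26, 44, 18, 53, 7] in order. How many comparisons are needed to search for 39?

Search path for 39: 9 -> 14 -> 29 -> 39
Found: True
Comparisons: 4


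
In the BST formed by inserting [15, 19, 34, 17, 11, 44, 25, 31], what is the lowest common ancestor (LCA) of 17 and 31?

Tree insertion order: [15, 19, 34, 17, 11, 44, 25, 31]
Tree (level-order array): [15, 11, 19, None, None, 17, 34, None, None, 25, 44, None, 31]
In a BST, the LCA of p=17, q=31 is the first node v on the
root-to-leaf path with p <= v <= q (go left if both < v, right if both > v).
Walk from root:
  at 15: both 17 and 31 > 15, go right
  at 19: 17 <= 19 <= 31, this is the LCA
LCA = 19


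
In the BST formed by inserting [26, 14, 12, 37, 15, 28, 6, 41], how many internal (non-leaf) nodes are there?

Tree built from: [26, 14, 12, 37, 15, 28, 6, 41]
Tree (level-order array): [26, 14, 37, 12, 15, 28, 41, 6]
Rule: An internal node has at least one child.
Per-node child counts:
  node 26: 2 child(ren)
  node 14: 2 child(ren)
  node 12: 1 child(ren)
  node 6: 0 child(ren)
  node 15: 0 child(ren)
  node 37: 2 child(ren)
  node 28: 0 child(ren)
  node 41: 0 child(ren)
Matching nodes: [26, 14, 12, 37]
Count of internal (non-leaf) nodes: 4


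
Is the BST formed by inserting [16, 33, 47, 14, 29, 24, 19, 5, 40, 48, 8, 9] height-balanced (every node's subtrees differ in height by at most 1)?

Tree (level-order array): [16, 14, 33, 5, None, 29, 47, None, 8, 24, None, 40, 48, None, 9, 19]
Definition: a tree is height-balanced if, at every node, |h(left) - h(right)| <= 1 (empty subtree has height -1).
Bottom-up per-node check:
  node 9: h_left=-1, h_right=-1, diff=0 [OK], height=0
  node 8: h_left=-1, h_right=0, diff=1 [OK], height=1
  node 5: h_left=-1, h_right=1, diff=2 [FAIL (|-1-1|=2 > 1)], height=2
  node 14: h_left=2, h_right=-1, diff=3 [FAIL (|2--1|=3 > 1)], height=3
  node 19: h_left=-1, h_right=-1, diff=0 [OK], height=0
  node 24: h_left=0, h_right=-1, diff=1 [OK], height=1
  node 29: h_left=1, h_right=-1, diff=2 [FAIL (|1--1|=2 > 1)], height=2
  node 40: h_left=-1, h_right=-1, diff=0 [OK], height=0
  node 48: h_left=-1, h_right=-1, diff=0 [OK], height=0
  node 47: h_left=0, h_right=0, diff=0 [OK], height=1
  node 33: h_left=2, h_right=1, diff=1 [OK], height=3
  node 16: h_left=3, h_right=3, diff=0 [OK], height=4
Node 5 violates the condition: |-1 - 1| = 2 > 1.
Result: Not balanced


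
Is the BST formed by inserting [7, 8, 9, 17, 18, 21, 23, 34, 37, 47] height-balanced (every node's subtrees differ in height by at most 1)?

Tree (level-order array): [7, None, 8, None, 9, None, 17, None, 18, None, 21, None, 23, None, 34, None, 37, None, 47]
Definition: a tree is height-balanced if, at every node, |h(left) - h(right)| <= 1 (empty subtree has height -1).
Bottom-up per-node check:
  node 47: h_left=-1, h_right=-1, diff=0 [OK], height=0
  node 37: h_left=-1, h_right=0, diff=1 [OK], height=1
  node 34: h_left=-1, h_right=1, diff=2 [FAIL (|-1-1|=2 > 1)], height=2
  node 23: h_left=-1, h_right=2, diff=3 [FAIL (|-1-2|=3 > 1)], height=3
  node 21: h_left=-1, h_right=3, diff=4 [FAIL (|-1-3|=4 > 1)], height=4
  node 18: h_left=-1, h_right=4, diff=5 [FAIL (|-1-4|=5 > 1)], height=5
  node 17: h_left=-1, h_right=5, diff=6 [FAIL (|-1-5|=6 > 1)], height=6
  node 9: h_left=-1, h_right=6, diff=7 [FAIL (|-1-6|=7 > 1)], height=7
  node 8: h_left=-1, h_right=7, diff=8 [FAIL (|-1-7|=8 > 1)], height=8
  node 7: h_left=-1, h_right=8, diff=9 [FAIL (|-1-8|=9 > 1)], height=9
Node 34 violates the condition: |-1 - 1| = 2 > 1.
Result: Not balanced


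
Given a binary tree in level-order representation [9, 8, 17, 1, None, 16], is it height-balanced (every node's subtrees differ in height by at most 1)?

Tree (level-order array): [9, 8, 17, 1, None, 16]
Definition: a tree is height-balanced if, at every node, |h(left) - h(right)| <= 1 (empty subtree has height -1).
Bottom-up per-node check:
  node 1: h_left=-1, h_right=-1, diff=0 [OK], height=0
  node 8: h_left=0, h_right=-1, diff=1 [OK], height=1
  node 16: h_left=-1, h_right=-1, diff=0 [OK], height=0
  node 17: h_left=0, h_right=-1, diff=1 [OK], height=1
  node 9: h_left=1, h_right=1, diff=0 [OK], height=2
All nodes satisfy the balance condition.
Result: Balanced


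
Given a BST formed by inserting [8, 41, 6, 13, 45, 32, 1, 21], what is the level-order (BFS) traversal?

Tree insertion order: [8, 41, 6, 13, 45, 32, 1, 21]
Tree (level-order array): [8, 6, 41, 1, None, 13, 45, None, None, None, 32, None, None, 21]
BFS from the root, enqueuing left then right child of each popped node:
  queue [8] -> pop 8, enqueue [6, 41], visited so far: [8]
  queue [6, 41] -> pop 6, enqueue [1], visited so far: [8, 6]
  queue [41, 1] -> pop 41, enqueue [13, 45], visited so far: [8, 6, 41]
  queue [1, 13, 45] -> pop 1, enqueue [none], visited so far: [8, 6, 41, 1]
  queue [13, 45] -> pop 13, enqueue [32], visited so far: [8, 6, 41, 1, 13]
  queue [45, 32] -> pop 45, enqueue [none], visited so far: [8, 6, 41, 1, 13, 45]
  queue [32] -> pop 32, enqueue [21], visited so far: [8, 6, 41, 1, 13, 45, 32]
  queue [21] -> pop 21, enqueue [none], visited so far: [8, 6, 41, 1, 13, 45, 32, 21]
Result: [8, 6, 41, 1, 13, 45, 32, 21]


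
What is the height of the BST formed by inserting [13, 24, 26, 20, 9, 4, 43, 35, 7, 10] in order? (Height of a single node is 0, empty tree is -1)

Insertion order: [13, 24, 26, 20, 9, 4, 43, 35, 7, 10]
Tree (level-order array): [13, 9, 24, 4, 10, 20, 26, None, 7, None, None, None, None, None, 43, None, None, 35]
Compute height bottom-up (empty subtree = -1):
  height(7) = 1 + max(-1, -1) = 0
  height(4) = 1 + max(-1, 0) = 1
  height(10) = 1 + max(-1, -1) = 0
  height(9) = 1 + max(1, 0) = 2
  height(20) = 1 + max(-1, -1) = 0
  height(35) = 1 + max(-1, -1) = 0
  height(43) = 1 + max(0, -1) = 1
  height(26) = 1 + max(-1, 1) = 2
  height(24) = 1 + max(0, 2) = 3
  height(13) = 1 + max(2, 3) = 4
Height = 4


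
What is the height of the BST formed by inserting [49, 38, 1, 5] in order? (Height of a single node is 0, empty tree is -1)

Insertion order: [49, 38, 1, 5]
Tree (level-order array): [49, 38, None, 1, None, None, 5]
Compute height bottom-up (empty subtree = -1):
  height(5) = 1 + max(-1, -1) = 0
  height(1) = 1 + max(-1, 0) = 1
  height(38) = 1 + max(1, -1) = 2
  height(49) = 1 + max(2, -1) = 3
Height = 3


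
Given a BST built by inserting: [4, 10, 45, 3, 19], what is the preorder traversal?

Tree insertion order: [4, 10, 45, 3, 19]
Tree (level-order array): [4, 3, 10, None, None, None, 45, 19]
Preorder traversal: [4, 3, 10, 45, 19]


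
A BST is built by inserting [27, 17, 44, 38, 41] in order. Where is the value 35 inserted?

Starting tree (level order): [27, 17, 44, None, None, 38, None, None, 41]
Insertion path: 27 -> 44 -> 38
Result: insert 35 as left child of 38
Final tree (level order): [27, 17, 44, None, None, 38, None, 35, 41]


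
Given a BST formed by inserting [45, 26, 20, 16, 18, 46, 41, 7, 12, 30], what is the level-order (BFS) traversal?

Tree insertion order: [45, 26, 20, 16, 18, 46, 41, 7, 12, 30]
Tree (level-order array): [45, 26, 46, 20, 41, None, None, 16, None, 30, None, 7, 18, None, None, None, 12]
BFS from the root, enqueuing left then right child of each popped node:
  queue [45] -> pop 45, enqueue [26, 46], visited so far: [45]
  queue [26, 46] -> pop 26, enqueue [20, 41], visited so far: [45, 26]
  queue [46, 20, 41] -> pop 46, enqueue [none], visited so far: [45, 26, 46]
  queue [20, 41] -> pop 20, enqueue [16], visited so far: [45, 26, 46, 20]
  queue [41, 16] -> pop 41, enqueue [30], visited so far: [45, 26, 46, 20, 41]
  queue [16, 30] -> pop 16, enqueue [7, 18], visited so far: [45, 26, 46, 20, 41, 16]
  queue [30, 7, 18] -> pop 30, enqueue [none], visited so far: [45, 26, 46, 20, 41, 16, 30]
  queue [7, 18] -> pop 7, enqueue [12], visited so far: [45, 26, 46, 20, 41, 16, 30, 7]
  queue [18, 12] -> pop 18, enqueue [none], visited so far: [45, 26, 46, 20, 41, 16, 30, 7, 18]
  queue [12] -> pop 12, enqueue [none], visited so far: [45, 26, 46, 20, 41, 16, 30, 7, 18, 12]
Result: [45, 26, 46, 20, 41, 16, 30, 7, 18, 12]


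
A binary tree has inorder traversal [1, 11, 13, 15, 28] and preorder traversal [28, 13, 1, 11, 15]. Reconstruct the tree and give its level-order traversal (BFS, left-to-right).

Inorder:  [1, 11, 13, 15, 28]
Preorder: [28, 13, 1, 11, 15]
Algorithm: preorder visits root first, so consume preorder in order;
for each root, split the current inorder slice at that value into
left-subtree inorder and right-subtree inorder, then recurse.
Recursive splits:
  root=28; inorder splits into left=[1, 11, 13, 15], right=[]
  root=13; inorder splits into left=[1, 11], right=[15]
  root=1; inorder splits into left=[], right=[11]
  root=11; inorder splits into left=[], right=[]
  root=15; inorder splits into left=[], right=[]
Reconstructed level-order: [28, 13, 1, 15, 11]


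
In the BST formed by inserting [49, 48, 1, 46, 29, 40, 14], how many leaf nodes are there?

Tree built from: [49, 48, 1, 46, 29, 40, 14]
Tree (level-order array): [49, 48, None, 1, None, None, 46, 29, None, 14, 40]
Rule: A leaf has 0 children.
Per-node child counts:
  node 49: 1 child(ren)
  node 48: 1 child(ren)
  node 1: 1 child(ren)
  node 46: 1 child(ren)
  node 29: 2 child(ren)
  node 14: 0 child(ren)
  node 40: 0 child(ren)
Matching nodes: [14, 40]
Count of leaf nodes: 2


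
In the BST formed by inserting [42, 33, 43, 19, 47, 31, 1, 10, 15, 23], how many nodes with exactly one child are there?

Tree built from: [42, 33, 43, 19, 47, 31, 1, 10, 15, 23]
Tree (level-order array): [42, 33, 43, 19, None, None, 47, 1, 31, None, None, None, 10, 23, None, None, 15]
Rule: These are nodes with exactly 1 non-null child.
Per-node child counts:
  node 42: 2 child(ren)
  node 33: 1 child(ren)
  node 19: 2 child(ren)
  node 1: 1 child(ren)
  node 10: 1 child(ren)
  node 15: 0 child(ren)
  node 31: 1 child(ren)
  node 23: 0 child(ren)
  node 43: 1 child(ren)
  node 47: 0 child(ren)
Matching nodes: [33, 1, 10, 31, 43]
Count of nodes with exactly one child: 5


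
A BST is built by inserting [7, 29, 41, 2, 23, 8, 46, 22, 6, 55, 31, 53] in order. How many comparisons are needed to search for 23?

Search path for 23: 7 -> 29 -> 23
Found: True
Comparisons: 3


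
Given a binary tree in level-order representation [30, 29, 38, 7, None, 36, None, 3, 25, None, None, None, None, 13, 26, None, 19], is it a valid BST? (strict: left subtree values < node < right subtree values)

Level-order array: [30, 29, 38, 7, None, 36, None, 3, 25, None, None, None, None, 13, 26, None, 19]
Validate using subtree bounds (lo, hi): at each node, require lo < value < hi,
then recurse left with hi=value and right with lo=value.
Preorder trace (stopping at first violation):
  at node 30 with bounds (-inf, +inf): OK
  at node 29 with bounds (-inf, 30): OK
  at node 7 with bounds (-inf, 29): OK
  at node 3 with bounds (-inf, 7): OK
  at node 25 with bounds (7, 29): OK
  at node 13 with bounds (7, 25): OK
  at node 19 with bounds (13, 25): OK
  at node 26 with bounds (25, 29): OK
  at node 38 with bounds (30, +inf): OK
  at node 36 with bounds (30, 38): OK
No violation found at any node.
Result: Valid BST


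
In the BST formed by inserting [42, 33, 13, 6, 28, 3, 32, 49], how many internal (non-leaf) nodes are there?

Tree built from: [42, 33, 13, 6, 28, 3, 32, 49]
Tree (level-order array): [42, 33, 49, 13, None, None, None, 6, 28, 3, None, None, 32]
Rule: An internal node has at least one child.
Per-node child counts:
  node 42: 2 child(ren)
  node 33: 1 child(ren)
  node 13: 2 child(ren)
  node 6: 1 child(ren)
  node 3: 0 child(ren)
  node 28: 1 child(ren)
  node 32: 0 child(ren)
  node 49: 0 child(ren)
Matching nodes: [42, 33, 13, 6, 28]
Count of internal (non-leaf) nodes: 5
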